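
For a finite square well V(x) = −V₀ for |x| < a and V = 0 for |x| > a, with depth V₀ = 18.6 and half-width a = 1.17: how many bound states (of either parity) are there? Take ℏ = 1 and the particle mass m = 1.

Define the well-strength parameter z₀ = (a/ℏ)√(2mV₀) = 1.17 × √(2·1·18.6) = 7.136.
The even/odd transcendental equations gain one root per π/2 in z₀, giving N = 1 + ⌊2z₀/π⌋ = 1 + ⌊4.543⌋ = 5.

N = 5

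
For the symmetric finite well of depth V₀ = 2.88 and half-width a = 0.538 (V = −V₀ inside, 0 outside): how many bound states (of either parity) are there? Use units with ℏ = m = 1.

N = 1

Define the well-strength parameter z₀ = (a/ℏ)√(2mV₀) = 0.538 × √(2·1·2.88) = 1.291.
The even/odd transcendental equations gain one root per π/2 in z₀, giving N = 1 + ⌊2z₀/π⌋ = 1 + ⌊0.8220⌋ = 1.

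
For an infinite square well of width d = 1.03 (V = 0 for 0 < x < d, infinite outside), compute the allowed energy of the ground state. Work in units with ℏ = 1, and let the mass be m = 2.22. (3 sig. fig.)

The infinite-well eigenfunctions ψ_n = √(2/d) sin(nπx/d) vanish at both walls, giving E_n = n²π²ℏ²/(2md²).
E_1 = 1² × π² / (2 × 2.22 × 1.03²) = 2.095.

E = 2.10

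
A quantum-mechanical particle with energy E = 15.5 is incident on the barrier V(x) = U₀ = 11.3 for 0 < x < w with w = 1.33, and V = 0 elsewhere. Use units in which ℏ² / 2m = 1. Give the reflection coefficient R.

E > U₀: inside the barrier k₂ = √(2m(E − U₀))/ℏ = 2.049, k₂w = 2.726.
Matching at both interfaces gives T⁻¹ = 1 + U₀² sin²(k₂w) / [4E(E − U₀)] = 1.080, hence T = 0.926.
R = 1 − T = 0.0741.

R = 0.0741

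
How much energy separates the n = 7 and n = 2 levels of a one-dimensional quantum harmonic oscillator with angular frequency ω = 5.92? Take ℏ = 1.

ΔE = 29.6

E_n = ℏω(n + ½), so ΔE = (7 − 2) ℏω = 5 × 5.92 = 29.60.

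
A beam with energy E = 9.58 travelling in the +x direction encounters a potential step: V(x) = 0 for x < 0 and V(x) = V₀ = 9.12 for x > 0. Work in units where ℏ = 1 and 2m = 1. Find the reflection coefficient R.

R = 0.410

On each side the TISE gives plane waves with k = √(2m(E − V))/ℏ: k₁ = √(2·½·9.58) = 3.095, k₂ = √(2·½·0.46) = 0.6782.
Matching ψ and ψ′ at x = 0 gives r = (k₁ − k₂)/(k₁ + k₂), so R = r² = 0.4103 and T = 1 − R = 0.5897.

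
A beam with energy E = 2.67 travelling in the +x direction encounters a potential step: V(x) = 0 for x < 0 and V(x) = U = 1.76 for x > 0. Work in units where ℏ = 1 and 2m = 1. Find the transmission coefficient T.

T = 0.931

On each side the TISE gives plane waves with k = √(2m(E − V))/ℏ: k₁ = √(2·½·2.67) = 1.634, k₂ = √(2·½·0.91) = 0.9539.
Continuity of ψ and ψ′ at the step yields the reflection amplitude r = (k₁ − k₂)/(k₁ + k₂) = 0.2628; thus R = |r|² = 0.06906, T = 0.9309.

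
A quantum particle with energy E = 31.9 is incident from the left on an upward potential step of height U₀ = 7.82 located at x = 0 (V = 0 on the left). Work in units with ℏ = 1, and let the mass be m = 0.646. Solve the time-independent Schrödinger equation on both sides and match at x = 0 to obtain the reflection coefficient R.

R = 0.00493

The wavenumbers are k₁ = √(2mE)/ℏ = 6.420 on the left and k₂ = √(2m(E − U₀))/ℏ = 5.578 on the right.
Matching ψ and ψ′ at x = 0 gives r = (k₁ − k₂)/(k₁ + k₂), so R = r² = 0.004927 and T = 1 − R = 0.9951.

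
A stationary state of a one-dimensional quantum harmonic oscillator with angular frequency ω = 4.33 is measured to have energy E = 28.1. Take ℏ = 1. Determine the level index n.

n = 6

E_n = ℏω(n + ½) ⇒ n = E/(ℏω) − ½ = 28.1/4.33 − 0.5 = 5.990 → n = 6.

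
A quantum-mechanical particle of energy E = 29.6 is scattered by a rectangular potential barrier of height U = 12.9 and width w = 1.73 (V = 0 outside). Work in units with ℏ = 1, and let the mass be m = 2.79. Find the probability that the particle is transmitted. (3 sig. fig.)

Above the barrier the interior wavenumber is k₂ = √(2m(E − U))/ℏ = 9.653, giving phase k₂w = 16.70.
T = [1 + U² sin²(k₂w) / (4E(E − U))]⁻¹ = 1/1.059 = 0.944.

T = 0.944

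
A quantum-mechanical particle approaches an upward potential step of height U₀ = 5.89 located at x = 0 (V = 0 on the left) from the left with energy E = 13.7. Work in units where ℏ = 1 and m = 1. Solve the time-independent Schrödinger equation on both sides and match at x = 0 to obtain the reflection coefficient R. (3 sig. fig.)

On each side the TISE gives plane waves with k = √(2m(E − V))/ℏ: k₁ = √(2·1·13.7) = 5.235, k₂ = √(2·1·7.81) = 3.952.
Continuity of ψ and ψ′ at the step yields the reflection amplitude r = (k₁ − k₂)/(k₁ + k₂) = 0.1396; thus R = |r|² = 0.01948, T = 0.9805.

R = 0.0195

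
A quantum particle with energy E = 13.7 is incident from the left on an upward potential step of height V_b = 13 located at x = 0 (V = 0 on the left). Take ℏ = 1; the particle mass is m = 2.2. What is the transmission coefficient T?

On each side the TISE gives plane waves with k = √(2m(E − V))/ℏ: k₁ = √(2·2.2·13.7) = 7.764, k₂ = √(2·2.2·0.7) = 1.755.
Matching ψ and ψ′ at x = 0 gives r = (k₁ − k₂)/(k₁ + k₂), so R = r² = 0.3985 and T = 1 − R = 0.6015.

T = 0.602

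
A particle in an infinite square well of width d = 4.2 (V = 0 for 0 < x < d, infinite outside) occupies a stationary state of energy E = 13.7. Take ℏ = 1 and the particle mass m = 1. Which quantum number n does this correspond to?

n = 7

From E_n = n²π²ℏ²/(2md²) invert to n = √(2md²E)/(πℏ).
n = (4.2/π) × √(2 × 1 × 13.7) = 6.998 → n = 7.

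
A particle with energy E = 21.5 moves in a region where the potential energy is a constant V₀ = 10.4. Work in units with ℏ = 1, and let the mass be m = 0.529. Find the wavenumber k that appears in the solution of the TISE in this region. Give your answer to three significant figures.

With E > V₀ the solution is oscillatory, ψ ∝ e^{±ikx} with k = √(2m(E − V₀))/ℏ.
k = √(2 × 0.529 × 11.1) = 3.427.

k = 3.43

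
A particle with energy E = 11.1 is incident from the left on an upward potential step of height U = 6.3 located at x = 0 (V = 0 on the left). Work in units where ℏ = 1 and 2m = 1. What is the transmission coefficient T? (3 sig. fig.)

T = 0.957

The wavenumbers are k₁ = √(2mE)/ℏ = 3.332 on the left and k₂ = √(2m(E − U))/ℏ = 2.191 on the right.
Continuity of ψ and ψ′ at the step yields the reflection amplitude r = (k₁ − k₂)/(k₁ + k₂) = 0.2066; thus R = |r|² = 0.04267, T = 0.9573.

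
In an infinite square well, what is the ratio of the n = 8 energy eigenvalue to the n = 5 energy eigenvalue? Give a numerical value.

2.56

E_n = n²π²ℏ²/(2mL²) so the ratio is n₂²/n₁² = 64/25 = 2.56.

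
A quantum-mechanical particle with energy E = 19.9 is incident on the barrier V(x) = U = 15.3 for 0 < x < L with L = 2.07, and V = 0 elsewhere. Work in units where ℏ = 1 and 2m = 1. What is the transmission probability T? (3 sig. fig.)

Above the barrier the interior wavenumber is k₂ = √(2m(E − U))/ℏ = 2.145, giving phase k₂L = 4.440.
Matching at both interfaces gives T⁻¹ = 1 + U² sin²(k₂L) / [4E(E − U)] = 1.593, hence T = 0.628.

T = 0.628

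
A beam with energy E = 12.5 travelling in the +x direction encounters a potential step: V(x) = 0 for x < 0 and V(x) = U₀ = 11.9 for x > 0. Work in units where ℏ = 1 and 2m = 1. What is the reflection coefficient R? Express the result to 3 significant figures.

R = 0.410

The wavenumbers are k₁ = √(2mE)/ℏ = 3.536 on the left and k₂ = √(2m(E − U₀))/ℏ = 0.7746 on the right.
Matching ψ and ψ′ at x = 0 gives r = (k₁ − k₂)/(k₁ + k₂), so R = r² = 0.4103 and T = 1 − R = 0.5897.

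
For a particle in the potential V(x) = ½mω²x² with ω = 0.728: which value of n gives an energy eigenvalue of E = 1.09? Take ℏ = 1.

E_n = ℏω(n + ½) ⇒ n = E/(ℏω) − ½ = 1.09/0.728 − 0.5 = 0.997 → n = 1.

n = 1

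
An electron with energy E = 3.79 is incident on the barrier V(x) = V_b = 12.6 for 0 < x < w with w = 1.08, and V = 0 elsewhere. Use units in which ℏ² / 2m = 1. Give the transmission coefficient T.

T = 0.00552

E < V_b: inside the barrier ψ ∝ e^{±κx} with κ = √(2m(V_b − E))/ℏ = 2.968.
κw = 3.206, sinh(κw) = 12.32.
Matching ψ, ψ′ at both faces gives T = [1 + V_b² sinh²(κw) / (4E(V_b − E))]⁻¹ = 1/181.3 = 0.00552.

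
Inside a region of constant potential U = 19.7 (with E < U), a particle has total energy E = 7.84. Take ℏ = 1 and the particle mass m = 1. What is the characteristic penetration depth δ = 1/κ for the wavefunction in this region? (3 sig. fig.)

δ = 0.205

Since E < U the TISE in this region is ψ'' = κ²ψ with κ = √(2m(U − E))/ℏ.
κ = √(2 × 1 × 11.86) = 4.870. The penetration depth is δ = 1/κ = 0.205.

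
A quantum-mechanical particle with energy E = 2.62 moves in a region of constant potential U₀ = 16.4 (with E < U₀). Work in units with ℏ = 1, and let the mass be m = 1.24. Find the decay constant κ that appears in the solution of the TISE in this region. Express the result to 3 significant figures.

κ = 5.85

Since E < U₀ the TISE in this region is ψ'' = κ²ψ with κ = √(2m(U₀ − E))/ℏ.
κ = √(2 × 1.24 × 13.78) = 5.846.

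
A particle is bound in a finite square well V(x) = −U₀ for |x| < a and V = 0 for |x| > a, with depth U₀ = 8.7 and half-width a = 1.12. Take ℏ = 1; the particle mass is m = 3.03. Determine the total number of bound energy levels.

N = 6

Define the well-strength parameter z₀ = (a/ℏ)√(2mU₀) = 1.12 × √(2·3.03·8.7) = 8.132.
A new bound state (alternating even/odd) appears each time z₀ passes a multiple of π/2, so N = ⌊2z₀/π⌋ + 1 = ⌊5.177⌋ + 1 = 6.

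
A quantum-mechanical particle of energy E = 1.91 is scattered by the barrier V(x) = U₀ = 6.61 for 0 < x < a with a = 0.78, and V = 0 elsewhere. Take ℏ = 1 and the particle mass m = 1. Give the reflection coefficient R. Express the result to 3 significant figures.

R = 0.973

Since E < U₀ the interior solution is evanescent with decay constant κ = √(2m(U₀ − E))/ℏ = 3.066.
κa = 2.391, sinh(κa) = 5.419.
The exact tunnelling result is T⁻¹ = 1 + U₀² sinh²(κa) / [4E(U₀ − E)] = 36.73, so T = 0.0272.
R = 1 − T = 0.973.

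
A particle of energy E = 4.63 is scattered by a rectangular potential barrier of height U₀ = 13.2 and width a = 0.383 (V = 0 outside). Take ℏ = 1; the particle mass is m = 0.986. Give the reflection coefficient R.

E < U₀: inside the barrier ψ ∝ e^{±κx} with κ = √(2m(U₀ − E))/ℏ = 4.111.
κa = 1.574, sinh(κa) = 2.311.
Matching ψ, ψ′ at both faces gives T = [1 + U₀² sinh²(κa) / (4E(U₀ − E))]⁻¹ = 1/6.861 = 0.146.
R = 1 − T = 0.854.

R = 0.854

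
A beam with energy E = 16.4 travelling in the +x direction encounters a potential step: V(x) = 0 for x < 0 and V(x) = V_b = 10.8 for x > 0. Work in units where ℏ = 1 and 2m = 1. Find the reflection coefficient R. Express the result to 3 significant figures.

The wavenumbers are k₁ = √(2mE)/ℏ = 4.050 on the left and k₂ = √(2m(E − V_b))/ℏ = 2.366 on the right.
Continuity of ψ and ψ′ at the step yields the reflection amplitude r = (k₁ − k₂)/(k₁ + k₂) = 0.2623; thus R = |r|² = 0.06883, T = 0.9312.

R = 0.0688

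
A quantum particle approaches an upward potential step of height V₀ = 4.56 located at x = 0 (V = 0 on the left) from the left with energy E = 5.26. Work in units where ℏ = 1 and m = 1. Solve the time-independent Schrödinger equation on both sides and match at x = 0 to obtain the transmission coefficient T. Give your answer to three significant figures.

The wavenumbers are k₁ = √(2mE)/ℏ = 3.243 on the left and k₂ = √(2m(E − V₀))/ℏ = 1.183 on the right.
Continuity of ψ and ψ′ at the step yields the reflection amplitude r = (k₁ − k₂)/(k₁ + k₂) = 0.4654; thus R = |r|² = 0.2166, T = 0.7834.

T = 0.783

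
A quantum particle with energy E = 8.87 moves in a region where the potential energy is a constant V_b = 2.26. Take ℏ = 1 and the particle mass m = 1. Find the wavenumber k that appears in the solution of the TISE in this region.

k = 3.64

With E > V_b the solution is oscillatory, ψ ∝ e^{±ikx} with k = √(2m(E − V_b))/ℏ.
k = √(2 × 1 × 6.61) = 3.636.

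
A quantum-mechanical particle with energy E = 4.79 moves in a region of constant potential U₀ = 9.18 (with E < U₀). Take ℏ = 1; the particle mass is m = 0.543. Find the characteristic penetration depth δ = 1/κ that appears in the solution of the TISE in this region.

Since E < U₀ the TISE in this region is ψ'' = κ²ψ with κ = √(2m(U₀ − E))/ℏ.
κ = √(2 × 0.543 × 4.39) = 2.183. The penetration depth is δ = 1/κ = 0.458.

δ = 0.458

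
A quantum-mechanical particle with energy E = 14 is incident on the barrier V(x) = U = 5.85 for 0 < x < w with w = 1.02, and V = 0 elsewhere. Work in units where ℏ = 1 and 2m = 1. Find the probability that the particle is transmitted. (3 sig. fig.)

E > U: inside the barrier k₂ = √(2m(E − U))/ℏ = 2.855, k₂w = 2.912.
Matching at both interfaces gives T⁻¹ = 1 + U² sin²(k₂w) / [4E(E − U)] = 1.004, hence T = 0.996.

T = 0.996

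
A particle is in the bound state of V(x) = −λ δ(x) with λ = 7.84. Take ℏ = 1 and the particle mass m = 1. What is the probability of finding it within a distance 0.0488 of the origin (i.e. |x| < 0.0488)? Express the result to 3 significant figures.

The normalised bound state is ψ = √κ e^{−κ|x|} with κ = mλ/ℏ² = 7.840.
P(|x| < d) = ∫_{−d}^{d} κ e^{−2κ|x|} dx = 1 − e^{−2κd} = 1 − e^{−0.7652} = 0.5348.

P = 0.535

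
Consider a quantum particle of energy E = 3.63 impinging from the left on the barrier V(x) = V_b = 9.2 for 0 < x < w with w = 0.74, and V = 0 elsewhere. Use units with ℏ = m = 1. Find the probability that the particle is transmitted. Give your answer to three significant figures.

T = 0.0270

E < V_b: inside the barrier ψ ∝ e^{±κx} with κ = √(2m(V_b − E))/ℏ = 3.338.
κw = 2.470, sinh(κw) = 5.868.
Matching ψ, ψ′ at both faces gives T = [1 + V_b² sinh²(κw) / (4E(V_b − E))]⁻¹ = 1/37.04 = 0.0270.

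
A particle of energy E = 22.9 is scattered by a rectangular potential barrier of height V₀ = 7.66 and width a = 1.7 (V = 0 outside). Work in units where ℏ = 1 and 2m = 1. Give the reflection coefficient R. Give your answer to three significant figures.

R = 0.00501

Above the barrier the interior wavenumber is k₂ = √(2m(E − V₀))/ℏ = 3.904, giving phase k₂a = 6.637.
T = [1 + V₀² sin²(k₂a) / (4E(E − V₀))]⁻¹ = 1/1.005 = 0.995.
R = 1 − T = 0.00501.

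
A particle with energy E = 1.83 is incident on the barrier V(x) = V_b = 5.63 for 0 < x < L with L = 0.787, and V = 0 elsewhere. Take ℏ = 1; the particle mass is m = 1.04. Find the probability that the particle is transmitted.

Since E < V_b the interior solution is evanescent with decay constant κ = √(2m(V_b − E))/ℏ = 2.811.
κL = 2.213, sinh(κL) = 4.515.
The exact tunnelling result is T⁻¹ = 1 + V_b² sinh²(κL) / [4E(V_b − E)] = 24.23, so T = 0.0413.

T = 0.0413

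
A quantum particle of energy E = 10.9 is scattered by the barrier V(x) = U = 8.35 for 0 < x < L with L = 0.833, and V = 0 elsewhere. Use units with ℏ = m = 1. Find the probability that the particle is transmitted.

E > U: inside the barrier k₂ = √(2m(E − U))/ℏ = 2.258, k₂L = 1.881.
T = [1 + U² sin²(k₂L) / (4E(E − U))]⁻¹ = 1/1.569 = 0.638.

T = 0.638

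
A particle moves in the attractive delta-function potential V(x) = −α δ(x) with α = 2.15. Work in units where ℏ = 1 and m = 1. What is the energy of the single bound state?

The bound state is ψ(x) = √κ e^{−κ|x|}. The derivative jump ψ'(0⁺) − ψ'(0⁻) = −(2mα/ℏ²)ψ(0) fixes κ = mα/ℏ² = 2.150.
Then E = −ℏ²κ²/(2m) = −mα²/(2ℏ²) = -2.311.

E = -2.31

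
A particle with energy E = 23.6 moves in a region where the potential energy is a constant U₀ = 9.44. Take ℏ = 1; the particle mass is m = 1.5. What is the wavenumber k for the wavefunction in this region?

With E > U₀ the solution is oscillatory, ψ ∝ e^{±ikx} with k = √(2m(E − U₀))/ℏ.
k = √(2 × 1.5 × 14.16) = 6.518.

k = 6.52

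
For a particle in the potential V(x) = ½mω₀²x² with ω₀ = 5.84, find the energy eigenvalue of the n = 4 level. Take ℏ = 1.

Using E_n = (n + ½)ℏω₀: E_4 = 4.5 × 5.84 = 26.28.

E = 26.3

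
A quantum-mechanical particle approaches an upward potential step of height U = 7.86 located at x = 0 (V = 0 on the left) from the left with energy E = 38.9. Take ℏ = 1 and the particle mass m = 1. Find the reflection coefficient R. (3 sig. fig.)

The wavenumbers are k₁ = √(2mE)/ℏ = 8.820 on the left and k₂ = √(2m(E − U))/ℏ = 7.879 on the right.
Continuity of ψ and ψ′ at the step yields the reflection amplitude r = (k₁ − k₂)/(k₁ + k₂) = 0.05637; thus R = |r|² = 0.003178, T = 0.9968.

R = 0.00318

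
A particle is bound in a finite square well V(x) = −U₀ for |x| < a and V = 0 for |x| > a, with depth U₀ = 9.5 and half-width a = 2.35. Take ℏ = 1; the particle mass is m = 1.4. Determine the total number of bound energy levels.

N = 8

Define the well-strength parameter z₀ = (a/ℏ)√(2mU₀) = 2.35 × √(2·1.4·9.5) = 12.12.
The even/odd transcendental equations gain one root per π/2 in z₀, giving N = 1 + ⌊2z₀/π⌋ = 1 + ⌊7.716⌋ = 8.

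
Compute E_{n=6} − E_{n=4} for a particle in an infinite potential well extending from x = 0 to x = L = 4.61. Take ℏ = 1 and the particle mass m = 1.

ΔE = 4.64

E_n = n²π²ℏ²/(2mL²), so ΔE = (6² − 4²) π²ℏ²/(2mL²).
ΔE = 20 × π² / (2 × 1 × 4.61²) = 4.644.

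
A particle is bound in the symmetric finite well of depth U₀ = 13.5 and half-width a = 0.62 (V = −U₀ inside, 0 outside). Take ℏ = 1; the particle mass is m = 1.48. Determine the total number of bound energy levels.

N = 3

Define the well-strength parameter z₀ = (a/ℏ)√(2mU₀) = 0.62 × √(2·1.48·13.5) = 3.919.
The even/odd transcendental equations gain one root per π/2 in z₀, giving N = 1 + ⌊2z₀/π⌋ = 1 + ⌊2.495⌋ = 3.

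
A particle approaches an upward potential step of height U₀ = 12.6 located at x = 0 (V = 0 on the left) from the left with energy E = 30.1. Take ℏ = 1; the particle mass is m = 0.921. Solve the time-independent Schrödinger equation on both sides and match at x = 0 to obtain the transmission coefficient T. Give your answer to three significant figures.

T = 0.982

The wavenumbers are k₁ = √(2mE)/ℏ = 7.446 on the left and k₂ = √(2m(E − U₀))/ℏ = 5.678 on the right.
Matching ψ and ψ′ at x = 0 gives r = (k₁ − k₂)/(k₁ + k₂), so R = r² = 0.01816 and T = 1 − R = 0.9818.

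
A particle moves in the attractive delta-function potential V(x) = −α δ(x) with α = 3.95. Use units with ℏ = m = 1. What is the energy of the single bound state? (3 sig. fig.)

The bound state is ψ(x) = √κ e^{−κ|x|}. The derivative jump ψ'(0⁺) − ψ'(0⁻) = −(2mα/ℏ²)ψ(0) fixes κ = mα/ℏ² = 3.950.
Then E = −ℏ²κ²/(2m) = −mα²/(2ℏ²) = -7.801.

E = -7.80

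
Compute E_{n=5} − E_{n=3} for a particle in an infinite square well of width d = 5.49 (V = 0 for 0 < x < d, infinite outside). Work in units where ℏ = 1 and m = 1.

ΔE = 2.62

E_n = n²π²ℏ²/(2md²), so ΔE = (5² − 3²) π²ℏ²/(2md²).
ΔE = 16 × π² / (2 × 1 × 5.49²) = 2.620.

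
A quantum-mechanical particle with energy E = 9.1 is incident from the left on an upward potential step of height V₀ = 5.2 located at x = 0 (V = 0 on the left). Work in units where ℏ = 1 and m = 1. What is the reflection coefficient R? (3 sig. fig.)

R = 0.0436

The wavenumbers are k₁ = √(2mE)/ℏ = 4.266 on the left and k₂ = √(2m(E − V₀))/ℏ = 2.793 on the right.
Matching ψ and ψ′ at x = 0 gives r = (k₁ − k₂)/(k₁ + k₂), so R = r² = 0.04356 and T = 1 − R = 0.9564.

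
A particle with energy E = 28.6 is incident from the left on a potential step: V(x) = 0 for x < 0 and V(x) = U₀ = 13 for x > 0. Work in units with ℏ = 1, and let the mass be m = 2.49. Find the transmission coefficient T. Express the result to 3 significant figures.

The wavenumbers are k₁ = √(2mE)/ℏ = 11.93 on the left and k₂ = √(2m(E − U₀))/ℏ = 8.814 on the right.
Continuity of ψ and ψ′ at the step yields the reflection amplitude r = (k₁ − k₂)/(k₁ + k₂) = 0.1504; thus R = |r|² = 0.02262, T = 0.9774.

T = 0.977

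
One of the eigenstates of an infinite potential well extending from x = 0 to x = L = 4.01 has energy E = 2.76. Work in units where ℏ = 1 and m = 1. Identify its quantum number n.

For an infinite well E_n = n²π²ℏ²/(2mL²), so n = (L/πℏ)√(2mE).
n = (4.01/π) × √(2 × 1 × 2.76) = 2.999 → n = 3.

n = 3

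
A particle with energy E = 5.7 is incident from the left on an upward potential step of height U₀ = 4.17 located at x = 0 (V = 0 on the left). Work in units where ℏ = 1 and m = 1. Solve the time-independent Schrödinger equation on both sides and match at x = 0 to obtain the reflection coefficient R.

R = 0.101

On each side the TISE gives plane waves with k = √(2m(E − V))/ℏ: k₁ = √(2·1·5.7) = 3.376, k₂ = √(2·1·1.53) = 1.749.
Matching ψ and ψ′ at x = 0 gives r = (k₁ − k₂)/(k₁ + k₂), so R = r² = 0.1008 and T = 1 − R = 0.8992.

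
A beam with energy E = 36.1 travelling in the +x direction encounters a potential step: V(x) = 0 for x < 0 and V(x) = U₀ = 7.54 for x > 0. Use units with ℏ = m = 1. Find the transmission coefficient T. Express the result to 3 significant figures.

The wavenumbers are k₁ = √(2mE)/ℏ = 8.497 on the left and k₂ = √(2m(E − U₀))/ℏ = 7.558 on the right.
Matching ψ and ψ′ at x = 0 gives r = (k₁ − k₂)/(k₁ + k₂), so R = r² = 0.003423 and T = 1 − R = 0.9966.

T = 0.997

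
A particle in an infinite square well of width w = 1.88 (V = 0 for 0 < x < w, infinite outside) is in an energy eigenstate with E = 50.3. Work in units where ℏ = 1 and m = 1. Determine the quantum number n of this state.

For an infinite well E_n = n²π²ℏ²/(2mw²), so n = (w/πℏ)√(2mE).
n = (1.88/π) × √(2 × 1 × 50.3) = 6.002 → n = 6.

n = 6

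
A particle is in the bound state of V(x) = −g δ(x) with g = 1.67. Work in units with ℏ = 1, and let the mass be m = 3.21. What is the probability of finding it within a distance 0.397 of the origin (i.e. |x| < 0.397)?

P = 0.986

The normalised bound state is ψ = √κ e^{−κ|x|} with κ = mg/ℏ² = 5.361.
P(|x| < d) = ∫_{−d}^{d} κ e^{−2κ|x|} dx = 1 − e^{−2κd} = 1 − e^{−4.256} = 0.9858.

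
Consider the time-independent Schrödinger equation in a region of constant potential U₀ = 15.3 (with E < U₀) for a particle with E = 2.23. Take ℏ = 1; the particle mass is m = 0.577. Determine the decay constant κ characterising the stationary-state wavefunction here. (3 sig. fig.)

κ = 3.88

Since E < U₀ the TISE in this region is ψ'' = κ²ψ with κ = √(2m(U₀ − E))/ℏ.
κ = √(2 × 0.577 × 13.07) = 3.884.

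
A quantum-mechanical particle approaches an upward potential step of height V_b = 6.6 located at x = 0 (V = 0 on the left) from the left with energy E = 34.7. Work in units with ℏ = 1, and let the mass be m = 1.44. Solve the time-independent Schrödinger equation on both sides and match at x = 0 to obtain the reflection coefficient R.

R = 0.00278

On each side the TISE gives plane waves with k = √(2m(E − V))/ℏ: k₁ = √(2·1.44·34.7) = 9.997, k₂ = √(2·1.44·28.1) = 8.996.
Continuity of ψ and ψ′ at the step yields the reflection amplitude r = (k₁ − k₂)/(k₁ + k₂) = 0.05269; thus R = |r|² = 0.002777, T = 0.9972.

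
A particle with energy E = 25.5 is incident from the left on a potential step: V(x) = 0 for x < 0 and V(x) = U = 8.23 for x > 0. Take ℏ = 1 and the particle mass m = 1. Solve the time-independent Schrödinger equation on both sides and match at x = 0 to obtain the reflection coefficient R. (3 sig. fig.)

On each side the TISE gives plane waves with k = √(2m(E − V))/ℏ: k₁ = √(2·1·25.5) = 7.141, k₂ = √(2·1·17.27) = 5.877.
Matching ψ and ψ′ at x = 0 gives r = (k₁ − k₂)/(k₁ + k₂), so R = r² = 0.009432 and T = 1 − R = 0.9906.

R = 0.00943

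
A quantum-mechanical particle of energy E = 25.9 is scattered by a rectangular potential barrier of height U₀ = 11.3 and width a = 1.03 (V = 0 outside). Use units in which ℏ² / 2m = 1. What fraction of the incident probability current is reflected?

E > U₀: inside the barrier k₂ = √(2m(E − U₀))/ℏ = 3.821, k₂a = 3.936.
T = [1 + U₀² sin²(k₂a) / (4E(E − U₀))]⁻¹ = 1/1.043 = 0.959.
R = 1 − T = 0.0412.

R = 0.0412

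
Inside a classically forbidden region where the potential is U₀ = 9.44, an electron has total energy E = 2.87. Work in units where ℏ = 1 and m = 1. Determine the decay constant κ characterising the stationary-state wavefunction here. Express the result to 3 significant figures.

κ = 3.62

Since E < U₀ the TISE in this region is ψ'' = κ²ψ with κ = √(2m(U₀ − E))/ℏ.
κ = √(2 × 1 × 6.57) = 3.625.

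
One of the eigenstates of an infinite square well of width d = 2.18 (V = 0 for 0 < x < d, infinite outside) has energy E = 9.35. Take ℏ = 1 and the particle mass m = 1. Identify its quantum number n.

n = 3

For an infinite well E_n = n²π²ℏ²/(2md²), so n = (d/πℏ)√(2mE).
n = (2.18/π) × √(2 × 1 × 9.35) = 3.001 → n = 3.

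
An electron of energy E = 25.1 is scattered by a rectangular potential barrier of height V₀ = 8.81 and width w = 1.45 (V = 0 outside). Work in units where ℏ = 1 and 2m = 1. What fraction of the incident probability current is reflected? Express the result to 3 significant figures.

R = 0.00821

E > V₀: inside the barrier k₂ = √(2m(E − V₀))/ℏ = 4.036, k₂w = 5.852.
T = [1 + V₀² sin²(k₂w) / (4E(E − V₀))]⁻¹ = 1/1.008 = 0.992.
R = 1 − T = 0.00821.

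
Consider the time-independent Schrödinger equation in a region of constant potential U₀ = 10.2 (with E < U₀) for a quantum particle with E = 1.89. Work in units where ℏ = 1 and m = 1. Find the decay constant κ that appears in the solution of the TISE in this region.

Since E < U₀ the TISE in this region is ψ'' = κ²ψ with κ = √(2m(U₀ − E))/ℏ.
κ = √(2 × 1 × 8.31) = 4.077.

κ = 4.08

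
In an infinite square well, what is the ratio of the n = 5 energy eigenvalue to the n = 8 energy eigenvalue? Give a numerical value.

0.390625

E_n = n²π²ℏ²/(2mL²) so the ratio is n₂²/n₁² = 25/64 = 0.390625.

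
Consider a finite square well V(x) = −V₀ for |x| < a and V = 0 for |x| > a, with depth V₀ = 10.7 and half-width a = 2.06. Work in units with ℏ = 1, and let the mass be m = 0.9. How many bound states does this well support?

N = 6

Define the well-strength parameter z₀ = (a/ℏ)√(2mV₀) = 2.06 × √(2·0.9·10.7) = 9.041.
The even/odd transcendental equations gain one root per π/2 in z₀, giving N = 1 + ⌊2z₀/π⌋ = 1 + ⌊5.755⌋ = 6.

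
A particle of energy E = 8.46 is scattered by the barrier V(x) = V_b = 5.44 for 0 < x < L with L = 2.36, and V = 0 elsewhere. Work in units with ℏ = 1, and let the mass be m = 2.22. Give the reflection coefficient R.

R = 0.126

E > V_b: inside the barrier k₂ = √(2m(E − V_b))/ℏ = 3.662, k₂L = 8.642.
T = [1 + V_b² sin²(k₂L) / (4E(E − V_b))]⁻¹ = 1/1.144 = 0.874.
R = 1 − T = 0.126.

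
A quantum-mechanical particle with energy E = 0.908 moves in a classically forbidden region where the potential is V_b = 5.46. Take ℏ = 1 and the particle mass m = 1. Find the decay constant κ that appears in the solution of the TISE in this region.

κ = 3.02

Since E < V_b the TISE in this region is ψ'' = κ²ψ with κ = √(2m(V_b − E))/ℏ.
κ = √(2 × 1 × 4.552) = 3.017.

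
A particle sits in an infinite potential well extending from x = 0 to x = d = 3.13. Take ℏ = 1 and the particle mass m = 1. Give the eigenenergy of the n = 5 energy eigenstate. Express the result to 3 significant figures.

E = 12.6

The infinite-well eigenfunctions ψ_n = √(2/d) sin(nπx/d) vanish at both walls, giving E_n = n²π²ℏ²/(2md²).
E_5 = 5² × π² / (2 × 1 × 3.13²) = 12.59.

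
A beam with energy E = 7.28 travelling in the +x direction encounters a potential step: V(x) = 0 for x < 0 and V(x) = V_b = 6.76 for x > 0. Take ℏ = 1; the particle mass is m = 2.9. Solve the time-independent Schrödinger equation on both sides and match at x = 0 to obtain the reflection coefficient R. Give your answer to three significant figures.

R = 0.334

The wavenumbers are k₁ = √(2mE)/ℏ = 6.498 on the left and k₂ = √(2m(E − V_b))/ℏ = 1.737 on the right.
Continuity of ψ and ψ′ at the step yields the reflection amplitude r = (k₁ − k₂)/(k₁ + k₂) = 0.5782; thus R = |r|² = 0.3343, T = 0.6657.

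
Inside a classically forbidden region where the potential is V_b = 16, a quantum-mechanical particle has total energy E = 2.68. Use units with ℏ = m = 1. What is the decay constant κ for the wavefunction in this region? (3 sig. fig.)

κ = 5.16

Since E < V_b the TISE in this region is ψ'' = κ²ψ with κ = √(2m(V_b − E))/ℏ.
κ = √(2 × 1 × 13.32) = 5.161.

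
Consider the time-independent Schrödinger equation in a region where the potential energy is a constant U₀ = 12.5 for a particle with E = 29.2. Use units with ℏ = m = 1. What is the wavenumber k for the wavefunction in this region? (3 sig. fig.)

With E > U₀ the solution is oscillatory, ψ ∝ e^{±ikx} with k = √(2m(E − U₀))/ℏ.
k = √(2 × 1 × 16.7) = 5.779.

k = 5.78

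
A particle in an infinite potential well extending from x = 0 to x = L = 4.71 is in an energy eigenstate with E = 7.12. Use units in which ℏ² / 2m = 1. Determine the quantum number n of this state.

n = 4

From E_n = n²π²ℏ²/(2mL²) invert to n = √(2mL²E)/(πℏ).
n = (4.71/π) × √(2 × 0.5 × 7.12) = 4.000 → n = 4.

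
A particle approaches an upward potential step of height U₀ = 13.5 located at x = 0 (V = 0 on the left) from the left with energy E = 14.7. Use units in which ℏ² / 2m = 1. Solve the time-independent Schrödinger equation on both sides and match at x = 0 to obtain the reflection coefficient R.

On each side the TISE gives plane waves with k = √(2m(E − V))/ℏ: k₁ = √(2·½·14.7) = 3.834, k₂ = √(2·½·1.2) = 1.095.
Matching ψ and ψ′ at x = 0 gives r = (k₁ − k₂)/(k₁ + k₂), so R = r² = 0.3086 and T = 1 − R = 0.6914.

R = 0.309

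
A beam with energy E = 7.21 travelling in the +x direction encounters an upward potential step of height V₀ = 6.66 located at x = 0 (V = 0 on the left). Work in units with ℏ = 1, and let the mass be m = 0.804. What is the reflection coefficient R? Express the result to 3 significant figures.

The wavenumbers are k₁ = √(2mE)/ℏ = 3.405 on the left and k₂ = √(2m(E − V₀))/ℏ = 0.9404 on the right.
Matching ψ and ψ′ at x = 0 gives r = (k₁ − k₂)/(k₁ + k₂), so R = r² = 0.3217 and T = 1 − R = 0.6783.

R = 0.322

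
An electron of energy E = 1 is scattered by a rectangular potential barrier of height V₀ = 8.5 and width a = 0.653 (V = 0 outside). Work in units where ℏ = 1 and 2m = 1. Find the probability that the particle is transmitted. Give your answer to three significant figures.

T = 0.0469

Since E < V₀ the interior solution is evanescent with decay constant κ = √(2m(V₀ − E))/ℏ = 2.739.
κa = 1.788, sinh(κa) = 2.906.
The exact tunnelling result is T⁻¹ = 1 + V₀² sinh²(κa) / [4E(V₀ − E)] = 21.34, so T = 0.0469.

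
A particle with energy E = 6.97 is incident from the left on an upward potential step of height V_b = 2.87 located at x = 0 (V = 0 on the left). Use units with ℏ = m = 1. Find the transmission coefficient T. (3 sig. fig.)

The wavenumbers are k₁ = √(2mE)/ℏ = 3.734 on the left and k₂ = √(2m(E − V_b))/ℏ = 2.864 on the right.
Matching ψ and ψ′ at x = 0 gives r = (k₁ − k₂)/(k₁ + k₂), so R = r² = 0.01739 and T = 1 − R = 0.9826.

T = 0.983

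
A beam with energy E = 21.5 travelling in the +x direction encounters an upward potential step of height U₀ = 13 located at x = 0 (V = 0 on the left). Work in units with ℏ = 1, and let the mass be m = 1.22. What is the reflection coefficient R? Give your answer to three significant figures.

The wavenumbers are k₁ = √(2mE)/ℏ = 7.243 on the left and k₂ = √(2m(E − U₀))/ℏ = 4.554 on the right.
Continuity of ψ and ψ′ at the step yields the reflection amplitude r = (k₁ − k₂)/(k₁ + k₂) = 0.2279; thus R = |r|² = 0.05195, T = 0.9481.

R = 0.0519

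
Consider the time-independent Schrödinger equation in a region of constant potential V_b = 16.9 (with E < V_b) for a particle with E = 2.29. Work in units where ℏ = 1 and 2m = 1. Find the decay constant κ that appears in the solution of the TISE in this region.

Since E < V_b the TISE in this region is ψ'' = κ²ψ with κ = √(2m(V_b − E))/ℏ.
κ = √(2 × 0.5 × 14.61) = 3.822.

κ = 3.82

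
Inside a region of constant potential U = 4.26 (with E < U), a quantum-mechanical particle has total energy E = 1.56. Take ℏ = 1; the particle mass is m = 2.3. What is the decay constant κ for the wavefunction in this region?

κ = 3.52

Since E < U the TISE in this region is ψ'' = κ²ψ with κ = √(2m(U − E))/ℏ.
κ = √(2 × 2.3 × 2.7) = 3.524.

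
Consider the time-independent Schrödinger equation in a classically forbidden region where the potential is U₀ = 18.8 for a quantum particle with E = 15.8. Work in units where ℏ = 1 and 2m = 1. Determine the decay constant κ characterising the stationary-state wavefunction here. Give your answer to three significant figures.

Since E < U₀ the TISE in this region is ψ'' = κ²ψ with κ = √(2m(U₀ − E))/ℏ.
κ = √(2 × 0.5 × 3) = 1.732.

κ = 1.73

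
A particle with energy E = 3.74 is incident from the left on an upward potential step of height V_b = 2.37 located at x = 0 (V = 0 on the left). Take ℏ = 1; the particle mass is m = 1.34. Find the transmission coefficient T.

The wavenumbers are k₁ = √(2mE)/ℏ = 3.166 on the left and k₂ = √(2m(E − V_b))/ℏ = 1.916 on the right.
Matching ψ and ψ′ at x = 0 gives r = (k₁ − k₂)/(k₁ + k₂), so R = r² = 0.06048 and T = 1 − R = 0.9395.

T = 0.940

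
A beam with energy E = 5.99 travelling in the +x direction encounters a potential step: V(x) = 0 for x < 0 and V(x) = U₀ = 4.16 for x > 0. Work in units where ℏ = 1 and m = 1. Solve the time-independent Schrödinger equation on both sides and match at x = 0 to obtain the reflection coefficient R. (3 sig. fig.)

The wavenumbers are k₁ = √(2mE)/ℏ = 3.461 on the left and k₂ = √(2m(E − U₀))/ℏ = 1.913 on the right.
Matching ψ and ψ′ at x = 0 gives r = (k₁ − k₂)/(k₁ + k₂), so R = r² = 0.08298 and T = 1 − R = 0.9170.

R = 0.0830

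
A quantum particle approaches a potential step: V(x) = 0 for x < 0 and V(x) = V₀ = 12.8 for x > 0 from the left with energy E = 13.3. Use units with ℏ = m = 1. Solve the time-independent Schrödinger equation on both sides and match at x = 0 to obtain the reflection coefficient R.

On each side the TISE gives plane waves with k = √(2m(E − V))/ℏ: k₁ = √(2·1·13.3) = 5.158, k₂ = √(2·1·0.5) = 1.000.
Matching ψ and ψ′ at x = 0 gives r = (k₁ − k₂)/(k₁ + k₂), so R = r² = 0.4559 and T = 1 − R = 0.5441.

R = 0.456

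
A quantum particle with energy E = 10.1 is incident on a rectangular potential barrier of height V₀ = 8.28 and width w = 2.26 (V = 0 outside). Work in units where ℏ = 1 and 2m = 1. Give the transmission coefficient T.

T = 0.992

Above the barrier the interior wavenumber is k₂ = √(2m(E − V₀))/ℏ = 1.349, giving phase k₂w = 3.049.
Matching at both interfaces gives T⁻¹ = 1 + V₀² sin²(k₂w) / [4E(E − V₀)] = 1.008, hence T = 0.992.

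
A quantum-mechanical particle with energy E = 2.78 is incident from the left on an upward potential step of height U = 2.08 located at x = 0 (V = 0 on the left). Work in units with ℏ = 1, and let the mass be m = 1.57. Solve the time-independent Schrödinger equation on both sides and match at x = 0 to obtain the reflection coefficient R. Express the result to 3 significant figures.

R = 0.110

The wavenumbers are k₁ = √(2mE)/ℏ = 2.955 on the left and k₂ = √(2m(E − U))/ℏ = 1.483 on the right.
Continuity of ψ and ψ′ at the step yields the reflection amplitude r = (k₁ − k₂)/(k₁ + k₂) = 0.3317; thus R = |r|² = 0.1101, T = 0.8899.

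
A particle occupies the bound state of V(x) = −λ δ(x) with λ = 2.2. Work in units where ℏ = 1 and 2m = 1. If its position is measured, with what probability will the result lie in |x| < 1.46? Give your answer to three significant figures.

The normalised bound state is ψ = √κ e^{−κ|x|} with κ = mλ/ℏ² = 1.100.
P(|x| < d) = ∫_{−d}^{d} κ e^{−2κ|x|} dx = 1 − e^{−2κd} = 1 − e^{−3.212} = 0.9597.

P = 0.960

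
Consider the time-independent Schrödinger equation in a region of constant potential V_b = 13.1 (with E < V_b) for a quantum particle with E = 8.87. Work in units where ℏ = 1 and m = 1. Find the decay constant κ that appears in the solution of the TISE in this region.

Since E < V_b the TISE in this region is ψ'' = κ²ψ with κ = √(2m(V_b − E))/ℏ.
κ = √(2 × 1 × 4.23) = 2.909.

κ = 2.91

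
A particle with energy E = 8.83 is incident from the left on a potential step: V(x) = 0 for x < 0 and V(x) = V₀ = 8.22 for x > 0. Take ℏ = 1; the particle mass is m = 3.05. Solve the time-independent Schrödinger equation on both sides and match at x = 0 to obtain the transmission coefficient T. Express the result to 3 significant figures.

The wavenumbers are k₁ = √(2mE)/ℏ = 7.339 on the left and k₂ = √(2m(E − V₀))/ℏ = 1.929 on the right.
Continuity of ψ and ψ′ at the step yields the reflection amplitude r = (k₁ − k₂)/(k₁ + k₂) = 0.5837; thus R = |r|² = 0.3407, T = 0.6593.

T = 0.659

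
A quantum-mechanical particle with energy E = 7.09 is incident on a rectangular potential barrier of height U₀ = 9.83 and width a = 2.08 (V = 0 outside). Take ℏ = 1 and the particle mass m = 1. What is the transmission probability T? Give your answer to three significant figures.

T = 0.000190

Since E < U₀ the interior solution is evanescent with decay constant κ = √(2m(U₀ − E))/ℏ = 2.341.
κa = 4.869, sinh(κa) = 65.10.
The exact tunnelling result is T⁻¹ = 1 + U₀² sinh²(κa) / [4E(U₀ − E)] = 5271, so T = 0.000190.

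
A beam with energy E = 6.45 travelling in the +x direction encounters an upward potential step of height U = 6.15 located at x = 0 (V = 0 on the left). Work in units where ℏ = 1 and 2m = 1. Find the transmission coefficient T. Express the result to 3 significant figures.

T = 0.584

The wavenumbers are k₁ = √(2mE)/ℏ = 2.540 on the left and k₂ = √(2m(E − U))/ℏ = 0.5477 on the right.
Matching ψ and ψ′ at x = 0 gives r = (k₁ − k₂)/(k₁ + k₂), so R = r² = 0.4163 and T = 1 − R = 0.5837.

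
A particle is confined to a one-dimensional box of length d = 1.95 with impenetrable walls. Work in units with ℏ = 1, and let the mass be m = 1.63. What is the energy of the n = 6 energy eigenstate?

E = 28.7

Requiring ψ(0) = ψ(d) = 0 quantises k = nπ/d, hence E_n = ℏ²k²/2m = n²π²ℏ²/(2md²).
E_6 = 6² × π² / (2 × 1.63 × 1.95²) = 28.66.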